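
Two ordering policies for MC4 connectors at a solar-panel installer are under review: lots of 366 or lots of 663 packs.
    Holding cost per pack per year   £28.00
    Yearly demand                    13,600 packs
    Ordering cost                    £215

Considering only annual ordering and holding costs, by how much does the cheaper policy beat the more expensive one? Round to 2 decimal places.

£579.19

TC(Q) = (D/Q)S + (Q/2)H
TC(366) = (13,600/366)×215 + (366/2)×28 = £13,113.07
TC(663) = (13,600/663)×215 + (663/2)×28 = £13,692.26
|ΔTC| = |£13,113.07 − £13,692.26| = £579.19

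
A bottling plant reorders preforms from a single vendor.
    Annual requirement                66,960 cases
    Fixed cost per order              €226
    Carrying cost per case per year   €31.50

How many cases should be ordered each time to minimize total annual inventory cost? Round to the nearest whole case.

980 cases

Optimal lot size Q* = (2 × 66,960 × €226 / €31.5)^½ ≈ 980.22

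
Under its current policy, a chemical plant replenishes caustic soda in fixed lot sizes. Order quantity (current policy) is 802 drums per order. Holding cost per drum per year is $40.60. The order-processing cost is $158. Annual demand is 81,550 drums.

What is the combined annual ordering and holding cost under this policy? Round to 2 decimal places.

Annual ordering cost = (D/Q)·S = (81,550/802) × 158 = $16,065.96
Annual holding cost  = (Q/2)·H = (802/2) × 40.6 = $16,280.60
Total = $16,065.96 + $16,280.60 = $32,346.56

$32,346.56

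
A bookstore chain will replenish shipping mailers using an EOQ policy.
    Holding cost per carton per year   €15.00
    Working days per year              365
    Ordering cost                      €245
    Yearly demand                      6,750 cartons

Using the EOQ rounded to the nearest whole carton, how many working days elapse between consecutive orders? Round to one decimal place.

2DS/H = 2·6,750·245/15 = 220,500.00
EOQ = √220,500.00 ≈ 469.57 → Q = 470 cartons
T = Q/D × 365 days = 470/6,750 × 365 = 25.415 days

25.4 days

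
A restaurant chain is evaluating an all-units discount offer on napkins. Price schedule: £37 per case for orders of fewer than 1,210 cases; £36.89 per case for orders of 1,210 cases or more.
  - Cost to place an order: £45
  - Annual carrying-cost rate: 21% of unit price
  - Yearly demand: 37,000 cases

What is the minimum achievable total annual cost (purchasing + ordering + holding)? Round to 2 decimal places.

£1,370,992.91

H₁ = 21%×£37 = £7.7700;  H₂ = 21%×£36.89 = £7.7469
EOQ₁ = √(2×37,000×45/7.7700) = 654.65  (< 1,210, feasible at tier 1)
EOQ₂ = √(2×37,000×45/7.7469) = 655.63  (< 1,210 → use Q = 1,210 at tier-2 price)
TC(tier 1 (EOQ₁), Q≈654.7) = £1,374,086.66
TC(tier 2, Q≈1,210.0) = £1,370,992.91
Minimum at tier 2: £1,370,992.91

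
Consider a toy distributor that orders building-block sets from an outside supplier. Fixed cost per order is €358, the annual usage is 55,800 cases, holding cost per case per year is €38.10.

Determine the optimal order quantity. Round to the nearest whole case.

Optimal lot size Q* = (2 × 55,800 × €358 / €38.1)^½ ≈ 1,024.03

1,024 cases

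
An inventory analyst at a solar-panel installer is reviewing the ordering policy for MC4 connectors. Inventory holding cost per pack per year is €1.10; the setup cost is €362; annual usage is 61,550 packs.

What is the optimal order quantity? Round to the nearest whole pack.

6,365 packs

Optimal lot size Q* = (2 × 61,550 × €362 / €1.1)^½ ≈ 6,364.83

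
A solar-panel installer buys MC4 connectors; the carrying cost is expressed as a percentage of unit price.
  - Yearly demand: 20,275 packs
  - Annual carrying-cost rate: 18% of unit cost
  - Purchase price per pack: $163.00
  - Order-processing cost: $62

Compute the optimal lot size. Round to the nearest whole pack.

293 packs

Carrying cost H = $163 × 18% = $29.3400/pack/yr
2DS/H = 2·20,275·62/29.34 = 85,688.48
EOQ = √85,688.48 ≈ 292.73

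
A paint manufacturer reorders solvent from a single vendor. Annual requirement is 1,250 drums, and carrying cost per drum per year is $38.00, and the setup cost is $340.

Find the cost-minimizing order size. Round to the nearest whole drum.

Optimal lot size Q* = (2 × 1,250 × $340 / $38)^½ ≈ 149.56

150 drums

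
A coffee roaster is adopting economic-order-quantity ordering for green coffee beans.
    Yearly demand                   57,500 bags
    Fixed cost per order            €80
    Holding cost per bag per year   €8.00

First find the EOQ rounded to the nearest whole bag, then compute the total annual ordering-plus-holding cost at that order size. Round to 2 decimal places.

€8,579.04

Optimal lot size Q* = (2 × 57,500 × €80 / €8)^½ ≈ 1,072.38 → Q = 1,072 bags
Ordering: D/Q × S = 57,500/1,072 × €80 = €4,291.04
Holding:  Q/2 × H = 1,072/2 × €8 = €4,288.00
Total = €4,291.04 + €4,288.00 = €8,579.04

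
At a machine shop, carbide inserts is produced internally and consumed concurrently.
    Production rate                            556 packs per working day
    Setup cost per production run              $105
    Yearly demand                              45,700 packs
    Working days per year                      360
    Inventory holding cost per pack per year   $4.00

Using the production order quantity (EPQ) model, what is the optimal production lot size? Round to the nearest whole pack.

d = 45,700/360 = 126.9444 packs/day;  effective holding cost H(1 − d/p) = 4·(1 − 126.9444/556) = 3.08673
Q* = √(2DS / H_eff) = √(2·45,700·105 / 3.08673) ≈ 1,763.27

1,763 packs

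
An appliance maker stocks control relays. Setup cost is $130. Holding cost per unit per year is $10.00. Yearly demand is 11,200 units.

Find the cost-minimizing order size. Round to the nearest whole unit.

EOQ = √(2DS/H) = √(2 × 11,200 × 130 / 10)
    = √(291,200.00) ≈ 539.63

540 units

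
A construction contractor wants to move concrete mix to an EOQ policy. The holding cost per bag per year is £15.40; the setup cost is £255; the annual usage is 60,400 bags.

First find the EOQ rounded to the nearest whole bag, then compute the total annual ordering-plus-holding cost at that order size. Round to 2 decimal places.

£21,780.30

2DS/H = 2·60,400·255/15.4 = 2,000,259.74
EOQ = √2,000,259.74 ≈ 1,414.31 → Q = 1,414 bags
Ordering: D/Q × S = 60,400/1,414 × £255 = £10,892.50
Holding:  Q/2 × H = 1,414/2 × £15.4 = £10,887.80
Total = £10,892.50 + £10,887.80 = £21,780.30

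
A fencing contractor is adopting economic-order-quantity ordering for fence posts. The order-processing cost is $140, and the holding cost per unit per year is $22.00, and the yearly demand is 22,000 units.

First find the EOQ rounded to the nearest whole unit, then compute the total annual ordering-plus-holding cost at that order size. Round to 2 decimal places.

$11,641.31

Q* = √(2·D·S / H) = √(2·22,000·140 / 22) = √280,000.0 ≈ 529.15 → Q = 529 units
Ordering: D/Q × S = 22,000/529 × $140 = $5,822.31
Holding:  Q/2 × H = 529/2 × $22 = $5,819.00
Total = $5,822.31 + $5,819.00 = $11,641.31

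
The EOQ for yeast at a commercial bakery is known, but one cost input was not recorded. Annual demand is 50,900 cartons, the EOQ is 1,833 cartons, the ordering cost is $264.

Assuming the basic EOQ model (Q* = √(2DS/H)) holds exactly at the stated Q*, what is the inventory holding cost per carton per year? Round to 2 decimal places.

$8.00

From Q* = √(2DS/H) ⇒ Q*² = 2DS/H.
H = 2DS / Q² = 2 × 50,900 × 264 / 1,833² = 7.9988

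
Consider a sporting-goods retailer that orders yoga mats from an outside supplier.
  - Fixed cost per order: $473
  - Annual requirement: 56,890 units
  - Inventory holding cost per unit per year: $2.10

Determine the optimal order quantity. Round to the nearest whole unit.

Q* = √(2·D·S / H) = √(2·56,890·473 / 2.1) = √25,627,590.5 ≈ 5,062.37

5,062 units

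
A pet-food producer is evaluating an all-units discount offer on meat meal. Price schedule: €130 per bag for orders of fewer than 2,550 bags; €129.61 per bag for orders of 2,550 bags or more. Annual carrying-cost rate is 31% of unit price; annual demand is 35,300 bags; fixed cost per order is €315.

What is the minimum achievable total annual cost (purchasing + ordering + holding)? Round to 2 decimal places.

H₁ = 31%×€130 = €40.3000;  H₂ = 31%×€129.61 = €40.1791
EOQ₁ = √(2×35,300×315/40.3000) = 742.86  (< 2,550, feasible at tier 1)
EOQ₂ = √(2×35,300×315/40.1791) = 743.97  (< 2,550 → use Q = 2,550 at tier-2 price)
TC(tier 1 (EOQ₁), Q≈742.9) = €4,618,937.13
TC(tier 2, Q≈2,550.0) = €4,630,821.94
Minimum at tier 1 (EOQ₁): €4,618,937.13

€4,618,937.13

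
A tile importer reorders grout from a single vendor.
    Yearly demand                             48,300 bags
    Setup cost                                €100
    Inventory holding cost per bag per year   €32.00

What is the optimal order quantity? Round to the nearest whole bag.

549 bags

Q* = √(2·D·S / H) = √(2·48,300·100 / 32) = √301,875.0 ≈ 549.43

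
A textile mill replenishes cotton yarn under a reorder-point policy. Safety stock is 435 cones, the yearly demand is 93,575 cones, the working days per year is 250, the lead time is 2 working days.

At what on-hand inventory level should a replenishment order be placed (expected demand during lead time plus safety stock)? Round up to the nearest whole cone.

1,184 cones

Daily demand d = 93,575 / 250 = 374.300 cones/day
Demand during lead time = 374.300 × 2 = 748.60
Reorder point = 748.60 + 435 = 1,183.60 → round up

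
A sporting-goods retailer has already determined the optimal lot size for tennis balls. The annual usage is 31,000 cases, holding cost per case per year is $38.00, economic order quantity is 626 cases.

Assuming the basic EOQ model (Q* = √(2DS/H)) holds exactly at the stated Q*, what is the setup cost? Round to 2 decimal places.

$240.18

From Q* = √(2DS/H) ⇒ Q*² = 2DS/H.
S = Q²H / (2D) = 626² × 38 / (2 × 31,000) = 240.1821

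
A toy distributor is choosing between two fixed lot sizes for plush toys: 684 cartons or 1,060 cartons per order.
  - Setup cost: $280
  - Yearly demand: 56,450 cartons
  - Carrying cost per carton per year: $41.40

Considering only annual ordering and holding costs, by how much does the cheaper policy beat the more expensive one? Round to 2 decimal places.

Annual cost at Q: ordering D·S/Q plus holding Q·H/2.
TC(684) = (56,450/684)×280 + (684/2)×41.4 = $37,266.99
TC(1,060) = (56,450/1,060)×280 + (1,060/2)×41.4 = $36,853.32
|ΔTC| = |$37,266.99 − $36,853.32| = $413.67

$413.67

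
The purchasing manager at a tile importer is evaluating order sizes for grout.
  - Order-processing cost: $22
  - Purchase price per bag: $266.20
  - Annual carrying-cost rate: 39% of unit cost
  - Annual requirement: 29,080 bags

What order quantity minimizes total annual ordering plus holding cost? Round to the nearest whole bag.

Carrying cost H = $266.2 × 39% = $103.8180/bag/yr
Optimal lot size Q* = (2 × 29,080 × $22 / $103.818)^½ ≈ 111.02

111 bags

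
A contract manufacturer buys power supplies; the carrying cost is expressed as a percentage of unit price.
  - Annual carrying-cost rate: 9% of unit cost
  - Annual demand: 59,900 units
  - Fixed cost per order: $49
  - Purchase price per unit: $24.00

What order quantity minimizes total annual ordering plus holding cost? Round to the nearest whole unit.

1,649 units

H = i·C = 0.09 × $24 = $2.1600 per unit-year
Optimal lot size Q* = (2 × 59,900 × $49 / $2.16)^½ ≈ 1,648.54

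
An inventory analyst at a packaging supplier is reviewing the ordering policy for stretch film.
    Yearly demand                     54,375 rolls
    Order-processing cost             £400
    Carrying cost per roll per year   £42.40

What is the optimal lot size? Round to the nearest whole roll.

1,013 rolls

2DS/H = 2·54,375·400/42.4 = 1,025,943.40
EOQ = √1,025,943.40 ≈ 1,012.89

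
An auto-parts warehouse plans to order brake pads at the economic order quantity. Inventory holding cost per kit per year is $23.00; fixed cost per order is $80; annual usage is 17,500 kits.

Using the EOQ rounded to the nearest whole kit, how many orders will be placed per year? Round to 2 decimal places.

Q* = √(2·D·S / H) = √(2·17,500·80 / 23) = √121,739.1 ≈ 348.91 → Q = 349
N = D/Q = 17,500/349 ≈ 50.143 orders/yr

50.14 orders per year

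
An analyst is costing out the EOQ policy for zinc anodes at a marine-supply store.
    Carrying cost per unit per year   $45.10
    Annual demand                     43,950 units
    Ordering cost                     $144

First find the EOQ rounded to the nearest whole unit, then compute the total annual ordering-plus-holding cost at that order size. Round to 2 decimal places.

Optimal lot size Q* = (2 × 43,950 × $144 / $45.1)^½ ≈ 529.77 → Q = 530 units
Annual ordering cost = (D/Q)·S = (43,950/530) × 144 = $11,941.13
Annual holding cost  = (Q/2)·H = (530/2) × 45.1 = $11,951.50
Total = $11,941.13 + $11,951.50 = $23,892.63

$23,892.63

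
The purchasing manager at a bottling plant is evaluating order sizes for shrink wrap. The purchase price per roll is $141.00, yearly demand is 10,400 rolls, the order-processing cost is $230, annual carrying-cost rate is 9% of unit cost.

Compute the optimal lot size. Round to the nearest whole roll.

614 rolls

H = i·C = 0.09 × $141 = $12.6900 per roll-year
2DS/H = 2·10,400·230/12.69 = 376,989.76
EOQ = √376,989.76 ≈ 613.99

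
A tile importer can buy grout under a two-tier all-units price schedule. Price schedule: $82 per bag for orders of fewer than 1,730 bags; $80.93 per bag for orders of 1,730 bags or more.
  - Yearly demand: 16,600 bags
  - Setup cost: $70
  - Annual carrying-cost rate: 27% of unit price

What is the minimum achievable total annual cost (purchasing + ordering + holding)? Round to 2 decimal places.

$1,363,010.88

H₁ = 27%×$82 = $22.1400;  H₂ = 27%×$80.93 = $21.8511
EOQ₁ = √(2×16,600×70/22.1400) = 323.99  (< 1,730, feasible at tier 1)
EOQ₂ = √(2×16,600×70/21.8511) = 326.12  (< 1,730 → use Q = 1,730 at tier-2 price)
TC(tier 1 (EOQ₁), Q≈324.0) = $1,368,373.10
TC(tier 2, Q≈1,730.0) = $1,363,010.88
Minimum at tier 2: $1,363,010.88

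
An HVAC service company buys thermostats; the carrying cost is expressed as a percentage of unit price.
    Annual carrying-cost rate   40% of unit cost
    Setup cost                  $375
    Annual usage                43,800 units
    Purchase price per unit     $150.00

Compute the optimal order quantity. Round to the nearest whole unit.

Holding cost per unit per year: H = 40% × $150 = $60.0000
EOQ = √(2DS/H) = √(2 × 43,800 × 375 / 60)
    = √(547,500.00) ≈ 739.93

740 units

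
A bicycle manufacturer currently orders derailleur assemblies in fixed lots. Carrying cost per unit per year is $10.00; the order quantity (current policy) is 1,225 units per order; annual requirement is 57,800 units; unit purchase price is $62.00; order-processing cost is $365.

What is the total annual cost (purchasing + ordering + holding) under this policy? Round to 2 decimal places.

$3,606,947.04

Annual ordering cost = (D/Q)·S = (57,800/1,225) × 365 = $17,222.04
Annual holding cost  = (Q/2)·H = (1,225/2) × 10 = $6,125.00
Purchase cost = D·C = 57,800 × 62 = $3,583,600.00
Total = $17,222.04 + $6,125.00 + $3,583,600.00 = $3,606,947.04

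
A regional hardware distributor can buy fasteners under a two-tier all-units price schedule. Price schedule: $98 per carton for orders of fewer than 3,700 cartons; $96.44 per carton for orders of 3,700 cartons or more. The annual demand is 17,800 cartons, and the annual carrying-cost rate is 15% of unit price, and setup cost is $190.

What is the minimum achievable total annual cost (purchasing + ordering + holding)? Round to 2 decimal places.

$1,744,308.15

H₁ = 15%×$98 = $14.7000;  H₂ = 15%×$96.44 = $14.4660
EOQ₁ = √(2×17,800×190/14.7000) = 678.33  (< 3,700, feasible at tier 1)
EOQ₂ = √(2×17,800×190/14.4660) = 683.80  (< 3,700 → use Q = 3,700 at tier-2 price)
TC(tier 1 (EOQ₁), Q≈678.3) = $1,754,371.50
TC(tier 2, Q≈3,700.0) = $1,744,308.15
Minimum at tier 2: $1,744,308.15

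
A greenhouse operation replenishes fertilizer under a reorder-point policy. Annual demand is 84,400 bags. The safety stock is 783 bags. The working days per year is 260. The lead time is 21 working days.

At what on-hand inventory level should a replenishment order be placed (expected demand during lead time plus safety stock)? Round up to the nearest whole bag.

7,600 bags

Daily demand d = 84,400 / 260 = 324.615 bags/day
Demand during lead time = 324.615 × 21 = 6,816.92
Reorder point = 6,816.92 + 783 = 7,599.92 → round up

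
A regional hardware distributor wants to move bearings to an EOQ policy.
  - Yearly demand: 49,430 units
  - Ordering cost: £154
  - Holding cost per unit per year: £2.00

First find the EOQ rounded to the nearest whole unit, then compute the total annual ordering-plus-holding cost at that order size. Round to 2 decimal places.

£5,518.05

2DS/H = 2·49,430·154/2 = 7,612,220.00
EOQ = √7,612,220.00 ≈ 2,759.03 → Q = 2,759 units
Orders/yr = 49,430/2,759 = 17.916; ordering cost = 17.916 × £154 = £2,759.05
Average inventory = 2,759/2 = 1379.5; holding cost = 1379.5 × £2 = £2,759.00
Total = £2,759.05 + £2,759.00 = £5,518.05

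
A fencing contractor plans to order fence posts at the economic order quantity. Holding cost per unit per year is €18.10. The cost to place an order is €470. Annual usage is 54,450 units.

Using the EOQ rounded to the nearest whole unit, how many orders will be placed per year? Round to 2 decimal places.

32.37 orders per year

Q* = √(2·D·S / H) = √(2·54,450·470 / 18.1) = √2,827,790.1 ≈ 1,681.60 → Q = 1,682
Orders per year = D/Q = 54,450 / 1,682 = 32.372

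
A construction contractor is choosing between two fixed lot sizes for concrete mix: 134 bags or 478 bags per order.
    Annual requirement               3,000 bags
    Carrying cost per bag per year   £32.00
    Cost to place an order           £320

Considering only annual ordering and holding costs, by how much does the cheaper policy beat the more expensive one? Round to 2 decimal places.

For each Q, cost = (D/Q)·S + (Q/2)·H.
TC(134) = (3,000/134)×320 + (134/2)×32 = £9,308.18
TC(478) = (3,000/478)×320 + (478/2)×32 = £9,656.37
Cheaper: Q = 134.  Difference = £348.19

£348.19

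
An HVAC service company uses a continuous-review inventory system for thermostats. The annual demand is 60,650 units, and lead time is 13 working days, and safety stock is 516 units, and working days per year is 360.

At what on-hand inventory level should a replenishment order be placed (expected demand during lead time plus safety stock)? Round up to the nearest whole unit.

2,707 units

Daily demand d = 60,650 / 360 = 168.472 units/day
Demand during lead time = 168.472 × 13 = 2,190.14
Reorder point = 2,190.14 + 516 = 2,706.14 → round up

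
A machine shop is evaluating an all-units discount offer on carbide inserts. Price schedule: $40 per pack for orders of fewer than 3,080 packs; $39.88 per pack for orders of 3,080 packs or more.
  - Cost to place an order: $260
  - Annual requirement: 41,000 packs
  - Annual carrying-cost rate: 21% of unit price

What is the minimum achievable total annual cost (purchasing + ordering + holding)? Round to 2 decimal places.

H₁ = 21%×$40 = $8.4000;  H₂ = 21%×$39.88 = $8.3748
EOQ₁ = √(2×41,000×260/8.4000) = 1,593.14  (< 3,080, feasible at tier 1)
EOQ₂ = √(2×41,000×260/8.3748) = 1,595.54  (< 3,080 → use Q = 3,080 at tier-2 price)
TC(tier 1 (EOQ₁), Q≈1,593.1) = $1,653,382.38
TC(tier 2, Q≈3,080.0) = $1,651,438.23
Minimum at tier 2: $1,651,438.23

$1,651,438.23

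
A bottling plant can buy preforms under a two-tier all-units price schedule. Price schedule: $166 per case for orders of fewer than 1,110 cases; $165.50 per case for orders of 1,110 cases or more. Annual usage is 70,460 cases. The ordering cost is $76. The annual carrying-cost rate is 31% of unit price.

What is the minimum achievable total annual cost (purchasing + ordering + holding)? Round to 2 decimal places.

$11,694,428.56

H₁ = 31%×$166 = $51.4600;  H₂ = 31%×$165.50 = $51.3050
EOQ₁ = √(2×70,460×76/51.4600) = 456.20  (< 1,110, feasible at tier 1)
EOQ₂ = √(2×70,460×76/51.3050) = 456.89  (< 1,110 → use Q = 1,110 at tier-2 price)
TC(tier 1 (EOQ₁), Q≈456.2) = $11,719,836.21
TC(tier 2, Q≈1,110.0) = $11,694,428.56
Minimum at tier 2: $11,694,428.56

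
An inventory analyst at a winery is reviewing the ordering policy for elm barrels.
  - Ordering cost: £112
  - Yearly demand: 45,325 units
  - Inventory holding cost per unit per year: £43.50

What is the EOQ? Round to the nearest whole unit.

483 units

EOQ = √(2DS/H) = √(2 × 45,325 × 112 / 43.5)
    = √(233,397.70) ≈ 483.11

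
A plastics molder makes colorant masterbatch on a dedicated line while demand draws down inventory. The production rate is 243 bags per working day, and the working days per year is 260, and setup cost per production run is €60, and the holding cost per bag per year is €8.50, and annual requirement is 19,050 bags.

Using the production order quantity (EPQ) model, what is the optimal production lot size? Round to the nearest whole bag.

621 bags

d = 19,050/260 = 73.2692 bags/day;  effective holding cost H(1 − d/p) = 8.5·(1 − 73.2692/243) = 5.93708
Q* = √(2DS / H_eff) = √(2·19,050·60 / 5.93708) ≈ 620.51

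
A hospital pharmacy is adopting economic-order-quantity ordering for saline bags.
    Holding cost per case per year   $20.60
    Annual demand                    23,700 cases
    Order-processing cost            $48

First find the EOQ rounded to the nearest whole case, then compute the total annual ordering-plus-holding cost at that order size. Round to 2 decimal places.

$6,846.11

2DS/H = 2·23,700·48/20.6 = 110,446.60
EOQ = √110,446.60 ≈ 332.34 → Q = 332 cases
Ordering: D/Q × S = 23,700/332 × $48 = $3,426.51
Holding:  Q/2 × H = 332/2 × $20.6 = $3,419.60
Total = $3,426.51 + $3,419.60 = $6,846.11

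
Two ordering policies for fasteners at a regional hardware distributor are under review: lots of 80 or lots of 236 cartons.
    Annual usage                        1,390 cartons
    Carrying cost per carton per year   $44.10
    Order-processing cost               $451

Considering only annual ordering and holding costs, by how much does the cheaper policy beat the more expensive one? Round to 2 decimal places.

$1,740.01

For each Q, cost = (D/Q)·S + (Q/2)·H.
TC(80) = (1,390/80)×451 + (80/2)×44.1 = $9,600.12
TC(236) = (1,390/236)×451 + (236/2)×44.1 = $7,860.11
Lots of 236 are cheaper by $1,740.01.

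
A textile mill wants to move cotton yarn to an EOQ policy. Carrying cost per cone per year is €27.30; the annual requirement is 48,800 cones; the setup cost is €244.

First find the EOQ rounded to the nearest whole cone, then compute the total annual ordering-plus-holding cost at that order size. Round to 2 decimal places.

Optimal lot size Q* = (2 × 48,800 × €244 / €27.3)^½ ≈ 933.98 → Q = 934 cones
Ordering: D/Q × S = 48,800/934 × €244 = €12,748.61
Holding:  Q/2 × H = 934/2 × €27.3 = €12,749.10
Total = €12,748.61 + €12,749.10 = €25,497.71

€25,497.71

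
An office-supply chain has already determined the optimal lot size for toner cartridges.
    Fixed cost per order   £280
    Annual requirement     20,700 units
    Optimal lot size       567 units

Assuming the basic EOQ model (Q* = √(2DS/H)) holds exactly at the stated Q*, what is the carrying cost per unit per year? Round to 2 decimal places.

EOQ relation: Q² = 2DS/H, so rearrange for the unknown.
H = 2DS / Q² = 2 × 20,700 × 280 / 567² = 36.0572

£36.06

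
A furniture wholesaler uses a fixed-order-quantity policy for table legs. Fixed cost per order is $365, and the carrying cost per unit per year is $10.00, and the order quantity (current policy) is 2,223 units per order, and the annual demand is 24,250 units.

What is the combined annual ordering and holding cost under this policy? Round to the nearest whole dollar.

Orders/yr = 24,250/2,223 = 10.909; ordering cost = 10.909 × $365 = $3,981.67
Average inventory = 2,223/2 = 1111.5; holding cost = 1111.5 × $10 = $11,115.00
Total = $3,981.67 + $11,115.00 = $15,096.67

$15,097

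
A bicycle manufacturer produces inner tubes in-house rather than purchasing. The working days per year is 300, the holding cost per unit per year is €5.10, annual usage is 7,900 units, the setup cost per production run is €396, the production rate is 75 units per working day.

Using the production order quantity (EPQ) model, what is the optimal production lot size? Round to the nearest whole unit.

Daily demand d = 7,900/300 = 26.333; p = 75; 1 − d/p = 0.64889
EPQ = √(2DS / (H(1 − d/p)))
    = √(2 × 7,900 × 396 / (5.1 × 0.64889)) ≈ 1,375.01

1,375 units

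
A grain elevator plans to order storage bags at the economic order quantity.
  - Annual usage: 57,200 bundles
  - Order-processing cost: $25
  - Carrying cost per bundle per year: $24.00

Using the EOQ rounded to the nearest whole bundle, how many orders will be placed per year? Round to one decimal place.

165.8 orders per year

2DS/H = 2·57,200·25/24 = 119,166.67
EOQ = √119,166.67 ≈ 345.21 → Q = 345
Orders per year = D/Q = 57,200 / 345 = 165.797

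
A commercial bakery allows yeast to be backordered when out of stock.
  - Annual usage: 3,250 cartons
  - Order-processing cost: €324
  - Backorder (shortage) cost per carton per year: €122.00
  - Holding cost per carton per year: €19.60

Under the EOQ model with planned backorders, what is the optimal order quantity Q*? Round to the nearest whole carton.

353 cartons

Q* = √(2DS/H) · √((H + b)/b)
   = √(2 × 3,250 × 324 / 19.6) · √((19.6 + 122) / 122)
   = 327.794 × 1.0773 ≈ 353.14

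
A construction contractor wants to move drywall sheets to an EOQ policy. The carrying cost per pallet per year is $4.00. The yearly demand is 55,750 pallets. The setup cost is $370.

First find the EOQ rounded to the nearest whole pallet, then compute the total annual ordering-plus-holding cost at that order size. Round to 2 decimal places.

$12,846.01

Q* = √(2·D·S / H) = √(2·55,750·370 / 4) = √10,313,750.0 ≈ 3,211.50 → Q = 3,212 pallets
Ordering: D/Q × S = 55,750/3,212 × $370 = $6,422.01
Holding:  Q/2 × H = 3,212/2 × $4 = $6,424.00
Total = $6,422.01 + $6,424.00 = $12,846.01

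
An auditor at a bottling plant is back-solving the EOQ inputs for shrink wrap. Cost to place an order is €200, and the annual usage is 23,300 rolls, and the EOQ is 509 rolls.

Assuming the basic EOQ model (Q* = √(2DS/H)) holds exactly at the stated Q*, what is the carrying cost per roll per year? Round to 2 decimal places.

From Q* = √(2DS/H) ⇒ Q*² = 2DS/H.
H = 2DS / Q² = 2 × 23,300 × 200 / 509² = 35.9733

€35.97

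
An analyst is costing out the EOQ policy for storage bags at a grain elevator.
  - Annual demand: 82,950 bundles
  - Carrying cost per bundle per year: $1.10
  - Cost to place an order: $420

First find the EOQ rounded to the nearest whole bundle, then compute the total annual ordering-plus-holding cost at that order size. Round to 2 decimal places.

$8,754.76

EOQ = √(2DS/H) = √(2 × 82,950 × 420 / 1.1)
    = √(63,343,636.36) ≈ 7,958.87 → Q = 7,959 bundles
Ordering: D/Q × S = 82,950/7,959 × $420 = $4,377.31
Holding:  Q/2 × H = 7,959/2 × $1.1 = $4,377.45
Total = $4,377.31 + $4,377.45 = $8,754.76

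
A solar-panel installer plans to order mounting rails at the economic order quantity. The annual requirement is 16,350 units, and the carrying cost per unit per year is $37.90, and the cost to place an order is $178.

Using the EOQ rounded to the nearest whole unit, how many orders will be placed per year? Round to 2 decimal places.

Q* = √(2·D·S / H) = √(2·16,350·178 / 37.9) = √153,577.8 ≈ 391.89 → Q = 392
N = D/Q = 16,350/392 ≈ 41.709 orders/yr

41.71 orders per year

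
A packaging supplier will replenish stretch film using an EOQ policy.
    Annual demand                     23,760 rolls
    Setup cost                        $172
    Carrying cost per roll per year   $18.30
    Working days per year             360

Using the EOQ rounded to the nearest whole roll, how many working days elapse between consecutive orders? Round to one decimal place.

Q* = √(2·D·S / H) = √(2·23,760·172 / 18.3) = √446,636.1 ≈ 668.31 → Q = 668 rolls
Cycle time = (working days × Q)/D = (360 × 668) / 23,760 = 10.121 days

10.1 days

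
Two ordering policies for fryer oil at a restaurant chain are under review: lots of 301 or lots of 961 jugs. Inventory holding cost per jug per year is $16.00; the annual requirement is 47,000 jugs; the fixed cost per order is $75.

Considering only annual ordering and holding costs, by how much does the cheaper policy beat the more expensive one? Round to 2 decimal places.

For each Q, cost = (D/Q)·S + (Q/2)·H.
TC(301) = (47,000/301)×75 + (301/2)×16 = $14,118.96
TC(961) = (47,000/961)×75 + (961/2)×16 = $11,356.05
|ΔTC| = |$14,118.96 − $11,356.05| = $2,762.91

$2,762.91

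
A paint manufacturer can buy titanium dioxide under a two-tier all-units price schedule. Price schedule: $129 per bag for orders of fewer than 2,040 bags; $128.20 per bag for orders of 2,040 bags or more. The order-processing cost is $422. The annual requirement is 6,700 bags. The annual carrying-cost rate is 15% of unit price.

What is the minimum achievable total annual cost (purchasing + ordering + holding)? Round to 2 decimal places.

H₁ = 15%×$129 = $19.3500;  H₂ = 15%×$128.20 = $19.2300
EOQ₁ = √(2×6,700×422/19.3500) = 540.59  (< 2,040, feasible at tier 1)
EOQ₂ = √(2×6,700×422/19.2300) = 542.27  (< 2,040 → use Q = 2,040 at tier-2 price)
TC(tier 1 (EOQ₁), Q≈540.6) = $874,760.42
TC(tier 2, Q≈2,040.0) = $879,940.58
Minimum at tier 1 (EOQ₁): $874,760.42

$874,760.42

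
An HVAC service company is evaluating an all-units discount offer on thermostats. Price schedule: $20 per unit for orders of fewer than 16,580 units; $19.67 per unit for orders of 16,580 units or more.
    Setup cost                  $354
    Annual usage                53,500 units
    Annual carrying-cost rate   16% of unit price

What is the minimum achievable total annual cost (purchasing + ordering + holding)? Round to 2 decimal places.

H₁ = 16%×$20 = $3.2000;  H₂ = 16%×$19.67 = $3.1472
EOQ₁ = √(2×53,500×354/3.2000) = 3,440.48  (< 16,580, feasible at tier 1)
EOQ₂ = √(2×53,500×354/3.1472) = 3,469.22  (< 16,580 → use Q = 16,580 at tier-2 price)
TC(tier 1 (EOQ₁), Q≈3,440.5) = $1,081,009.52
TC(tier 2, Q≈16,580.0) = $1,079,577.57
Minimum at tier 2: $1,079,577.57

$1,079,577.57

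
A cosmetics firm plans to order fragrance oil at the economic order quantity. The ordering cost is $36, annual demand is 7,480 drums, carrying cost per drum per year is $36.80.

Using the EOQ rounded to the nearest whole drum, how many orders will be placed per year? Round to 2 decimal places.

61.82 orders per year

Optimal lot size Q* = (2 × 7,480 × $36 / $36.8)^½ ≈ 120.97 → Q = 121
Orders per year = D/Q = 7,480 / 121 = 61.818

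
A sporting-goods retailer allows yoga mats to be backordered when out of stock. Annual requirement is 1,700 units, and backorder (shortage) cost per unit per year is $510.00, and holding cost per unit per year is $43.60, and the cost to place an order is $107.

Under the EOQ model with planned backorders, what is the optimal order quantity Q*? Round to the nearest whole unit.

Basic EOQ = √(2·1,700·107/43.6) = 91.346
Backorder adjustment √((H+b)/b) = √((43.6+510)/510) = 1.0419
Q* = 91.346 × 1.0419 ≈ 95.17

95 units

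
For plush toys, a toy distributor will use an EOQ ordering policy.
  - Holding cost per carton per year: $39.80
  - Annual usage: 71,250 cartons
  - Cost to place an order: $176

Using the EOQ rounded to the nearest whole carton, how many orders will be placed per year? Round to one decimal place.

89.7 orders per year

EOQ = √(2DS/H) = √(2 × 71,250 × 176 / 39.8)
    = √(630,150.75) ≈ 793.82 → Q = 794
N = D/Q = 71,250/794 ≈ 89.736 orders/yr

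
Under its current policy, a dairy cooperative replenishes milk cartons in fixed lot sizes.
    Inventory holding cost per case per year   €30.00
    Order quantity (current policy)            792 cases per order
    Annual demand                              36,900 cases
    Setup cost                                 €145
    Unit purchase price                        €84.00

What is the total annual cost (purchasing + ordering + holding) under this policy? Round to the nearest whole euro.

€3,118,236

Orders/yr = 36,900/792 = 46.591; ordering cost = 46.591 × €145 = €6,755.68
Average inventory = 792/2 = 396; holding cost = 396 × €30 = €11,880.00
Purchase cost = D·C = 36,900 × 84 = €3,099,600.00
Total = €6,755.68 + €11,880.00 + €3,099,600.00 = €3,118,235.68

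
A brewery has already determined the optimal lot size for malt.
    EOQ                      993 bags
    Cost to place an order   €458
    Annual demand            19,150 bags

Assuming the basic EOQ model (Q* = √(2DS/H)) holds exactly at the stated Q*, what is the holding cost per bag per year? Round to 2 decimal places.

EOQ relation: Q² = 2DS/H, so rearrange for the unknown.
H = 2DS / Q² = 2 × 19,150 × 458 / 993² = 17.7896

€17.79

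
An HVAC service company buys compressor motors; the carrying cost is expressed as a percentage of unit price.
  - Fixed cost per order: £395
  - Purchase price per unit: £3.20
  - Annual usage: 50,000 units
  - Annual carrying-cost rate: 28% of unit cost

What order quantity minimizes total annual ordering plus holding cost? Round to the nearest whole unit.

6,640 units

Holding cost per unit per year: H = 28% × £3.2 = £0.8960
2DS/H = 2·50,000·395/0.896 = 44,084,821.43
EOQ = √44,084,821.43 ≈ 6,639.64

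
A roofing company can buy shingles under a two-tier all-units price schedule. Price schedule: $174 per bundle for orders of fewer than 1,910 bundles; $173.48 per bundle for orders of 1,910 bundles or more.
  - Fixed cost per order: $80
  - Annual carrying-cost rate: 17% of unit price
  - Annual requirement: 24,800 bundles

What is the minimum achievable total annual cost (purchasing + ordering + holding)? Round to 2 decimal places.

$4,326,033.90

H₁ = 17%×$174 = $29.5800;  H₂ = 17%×$173.48 = $29.4916
EOQ₁ = √(2×24,800×80/29.5800) = 366.26  (< 1,910, feasible at tier 1)
EOQ₂ = √(2×24,800×80/29.4916) = 366.81  (< 1,910 → use Q = 1,910 at tier-2 price)
TC(tier 1 (EOQ₁), Q≈366.3) = $4,326,033.90
TC(tier 2, Q≈1,910.0) = $4,331,507.22
Minimum at tier 1 (EOQ₁): $4,326,033.90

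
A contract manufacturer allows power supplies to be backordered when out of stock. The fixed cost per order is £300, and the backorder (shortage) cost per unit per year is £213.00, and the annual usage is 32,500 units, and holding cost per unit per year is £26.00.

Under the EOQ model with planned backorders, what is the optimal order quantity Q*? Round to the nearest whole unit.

917 units

Q* = √(2DS/H) · √((H + b)/b)
   = √(2 × 32,500 × 300 / 26) · √((26 + 213) / 213)
   = 866.025 × 1.0593 ≈ 917.36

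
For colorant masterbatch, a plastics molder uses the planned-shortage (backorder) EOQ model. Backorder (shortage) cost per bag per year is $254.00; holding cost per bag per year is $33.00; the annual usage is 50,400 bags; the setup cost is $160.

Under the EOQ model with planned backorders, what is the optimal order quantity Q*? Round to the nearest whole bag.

Q* = √(2DS/H) · √((H + b)/b)
   = √(2 × 50,400 × 160 / 33) · √((33 + 254) / 254)
   = 699.090 × 1.0630 ≈ 743.12

743 bags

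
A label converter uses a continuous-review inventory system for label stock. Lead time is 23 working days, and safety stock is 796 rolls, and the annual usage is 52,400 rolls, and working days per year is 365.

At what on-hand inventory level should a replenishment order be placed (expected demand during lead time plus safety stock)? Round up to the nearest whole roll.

Daily demand d = 52,400 / 365 = 143.562 rolls/day
Demand during lead time = 143.562 × 23 = 3,301.92
Reorder point = 3,301.92 + 796 = 4,097.92 → round up

4,098 rolls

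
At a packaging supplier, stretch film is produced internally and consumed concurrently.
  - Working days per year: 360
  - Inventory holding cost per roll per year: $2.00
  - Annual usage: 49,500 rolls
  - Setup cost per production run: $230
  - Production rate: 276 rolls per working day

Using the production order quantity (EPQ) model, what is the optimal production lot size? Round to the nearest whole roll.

4,763 rolls

Daily demand d = 49,500/360 = 137.500; p = 276; 1 − d/p = 0.50181
EPQ = √(2DS / (H(1 − d/p)))
    = √(2 × 49,500 × 230 / (2 × 0.50181)) ≈ 4,763.17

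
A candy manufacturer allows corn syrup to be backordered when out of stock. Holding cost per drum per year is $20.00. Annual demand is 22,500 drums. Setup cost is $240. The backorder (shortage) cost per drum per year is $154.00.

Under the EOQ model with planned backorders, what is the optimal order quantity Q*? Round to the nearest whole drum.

Basic EOQ = √(2·22,500·240/20) = 734.847
Backorder adjustment √((H+b)/b) = √((20+154)/154) = 1.0630
Q* = 734.847 × 1.0630 ≈ 781.11

781 drums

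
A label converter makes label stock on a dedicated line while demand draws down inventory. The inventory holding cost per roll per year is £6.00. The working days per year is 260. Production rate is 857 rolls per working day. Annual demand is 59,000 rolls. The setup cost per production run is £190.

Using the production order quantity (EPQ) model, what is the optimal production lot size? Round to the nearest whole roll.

2,254 rolls

d = 59,000/260 = 226.9231 rolls/day;  effective holding cost H(1 − d/p) = 6·(1 − 226.9231/857) = 4.41127
Q* = √(2DS / H_eff) = √(2·59,000·190 / 4.41127) ≈ 2,254.43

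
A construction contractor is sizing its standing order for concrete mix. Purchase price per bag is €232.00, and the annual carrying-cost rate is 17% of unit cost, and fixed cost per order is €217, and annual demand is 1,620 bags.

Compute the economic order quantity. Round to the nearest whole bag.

134 bags

Carrying cost H = €232 × 17% = €39.4400/bag/yr
EOQ = √(2DS/H) = √(2 × 1,620 × 217 / 39.44)
    = √(17,826.57) ≈ 133.52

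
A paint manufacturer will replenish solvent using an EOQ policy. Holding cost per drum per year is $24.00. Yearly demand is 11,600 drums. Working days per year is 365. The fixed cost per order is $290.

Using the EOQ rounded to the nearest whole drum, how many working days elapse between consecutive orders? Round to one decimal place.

16.6 days

Optimal lot size Q* = (2 × 11,600 × $290 / $24)^½ ≈ 529.47 → Q = 529 drums
T = Q/D × 365 days = 529/11,600 × 365 = 16.645 days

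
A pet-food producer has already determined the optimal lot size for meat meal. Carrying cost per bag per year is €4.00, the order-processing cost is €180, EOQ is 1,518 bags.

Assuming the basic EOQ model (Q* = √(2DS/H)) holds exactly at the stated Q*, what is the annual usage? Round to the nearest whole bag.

25,604 bags per year

Since Q* = (2DS/H)^½, squaring gives Q*²·H = 2DS.
D = Q²H / (2S) = 1,518² × 4 / (2 × 180) = 25,603.60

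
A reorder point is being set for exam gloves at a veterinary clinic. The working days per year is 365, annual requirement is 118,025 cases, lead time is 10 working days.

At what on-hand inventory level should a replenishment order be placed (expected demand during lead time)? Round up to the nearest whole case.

Daily demand d = 118,025 / 365 = 323.356 cases/day
Demand during lead time = 323.356 × 10 = 3,233.56
Reorder point = 3,233.56 → round up

3,234 cases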